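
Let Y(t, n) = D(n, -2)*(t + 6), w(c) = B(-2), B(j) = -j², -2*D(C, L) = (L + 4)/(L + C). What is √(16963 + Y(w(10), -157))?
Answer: √428841921/159 ≈ 130.24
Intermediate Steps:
D(C, L) = -(4 + L)/(2*(C + L)) (D(C, L) = -(L + 4)/(2*(L + C)) = -(4 + L)/(2*(C + L)))
w(c) = -4 (w(c) = -1*(-2)² = -1*4 = -4)
Y(t, n) = -(6 + t)/(-2 + n) (Y(t, n) = ((-2 - ½*(-2))/(n - 2))*(t + 6) = ((-2 + 1)/(-2 + n))*(6 + t) = (-1/(-2 + n))*(6 + t) = -(6 + t)/(-2 + n))
√(16963 + Y(w(10), -157)) = √(16963 + (-6 - 1*(-4))/(-2 - 157)) = √(16963 + (-6 + 4)/(-159)) = √(16963 - 1/159*(-2)) = √(16963 + 2/159) = √(2697119/159) = √428841921/159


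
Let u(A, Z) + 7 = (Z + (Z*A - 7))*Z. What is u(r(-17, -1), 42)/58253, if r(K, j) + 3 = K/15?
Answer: -29141/291265 ≈ -0.10005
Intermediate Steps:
r(K, j) = -3 + K/15
u(A, Z) = -7 + Z*(-7 + Z + A*Z) (u(A, Z) = -7 + (Z + (Z*A - 7))*Z = -7 + (Z + (A*Z - 7))*Z = -7 + (Z + (-7 + A*Z))*Z = -7 + (-7 + Z + A*Z)*Z = -7 + Z*(-7 + Z + A*Z))
u(r(-17, -1), 42)/58253 = (-7 + 42**2 - 7*42 + (-3 + (1/15)*(-17))*42**2)/58253 = (-7 + 1764 - 294 + (-3 - 17/15)*1764)*(1/58253) = (-7 + 1764 - 294 - 62/15*1764)*(1/58253) = (-7 + 1764 - 294 - 36456/5)*(1/58253) = -29141/5*1/58253 = -29141/291265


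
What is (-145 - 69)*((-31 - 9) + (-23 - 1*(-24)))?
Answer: 8346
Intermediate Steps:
(-145 - 69)*((-31 - 9) + (-23 - 1*(-24))) = -214*(-40 + (-23 + 24)) = -214*(-40 + 1) = -214*(-39) = 8346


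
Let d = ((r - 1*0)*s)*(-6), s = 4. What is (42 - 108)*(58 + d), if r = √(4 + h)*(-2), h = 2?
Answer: -3828 - 3168*√6 ≈ -11588.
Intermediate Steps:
r = -2*√6 (r = √(4 + 2)*(-2) = √6*(-2) = -2*√6 ≈ -4.8990)
d = 48*√6 (d = ((-2*√6 - 1*0)*4)*(-6) = ((-2*√6 + 0)*4)*(-6) = (-2*√6*4)*(-6) = -8*√6*(-6) = 48*√6 ≈ 117.58)
(42 - 108)*(58 + d) = (42 - 108)*(58 + 48*√6) = -66*(58 + 48*√6) = -3828 - 3168*√6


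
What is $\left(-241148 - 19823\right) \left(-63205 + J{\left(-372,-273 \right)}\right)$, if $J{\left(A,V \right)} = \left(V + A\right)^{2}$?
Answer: $-92075788220$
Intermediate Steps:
$J{\left(A,V \right)} = \left(A + V\right)^{2}$
$\left(-241148 - 19823\right) \left(-63205 + J{\left(-372,-273 \right)}\right) = \left(-241148 - 19823\right) \left(-63205 + \left(-372 - 273\right)^{2}\right) = - 260971 \left(-63205 + \left(-645\right)^{2}\right) = - 260971 \left(-63205 + 416025\right) = \left(-260971\right) 352820 = -92075788220$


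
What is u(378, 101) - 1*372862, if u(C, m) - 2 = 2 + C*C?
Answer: -229974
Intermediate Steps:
u(C, m) = 4 + C² (u(C, m) = 2 + (2 + C*C) = 2 + (2 + C²) = 4 + C²)
u(378, 101) - 1*372862 = (4 + 378²) - 1*372862 = (4 + 142884) - 372862 = 142888 - 372862 = -229974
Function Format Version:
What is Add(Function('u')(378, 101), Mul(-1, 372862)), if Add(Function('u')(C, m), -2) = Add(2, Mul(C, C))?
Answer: -229974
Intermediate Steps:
Function('u')(C, m) = Add(4, Pow(C, 2)) (Function('u')(C, m) = Add(2, Add(2, Mul(C, C))) = Add(2, Add(2, Pow(C, 2))) = Add(4, Pow(C, 2)))
Add(Function('u')(378, 101), Mul(-1, 372862)) = Add(Add(4, Pow(378, 2)), Mul(-1, 372862)) = Add(Add(4, 142884), -372862) = Add(142888, -372862) = -229974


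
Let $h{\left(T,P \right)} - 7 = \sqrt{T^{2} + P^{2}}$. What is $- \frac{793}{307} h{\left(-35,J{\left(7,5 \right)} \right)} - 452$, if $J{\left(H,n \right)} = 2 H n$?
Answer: $- \frac{144315}{307} - \frac{27755 \sqrt{5}}{307} \approx -672.24$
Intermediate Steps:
$J{\left(H,n \right)} = 2 H n$
$h{\left(T,P \right)} = 7 + \sqrt{P^{2} + T^{2}}$ ($h{\left(T,P \right)} = 7 + \sqrt{T^{2} + P^{2}} = 7 + \sqrt{P^{2} + T^{2}}$)
$- \frac{793}{307} h{\left(-35,J{\left(7,5 \right)} \right)} - 452 = - \frac{793}{307} \left(7 + \sqrt{\left(2 \cdot 7 \cdot 5\right)^{2} + \left(-35\right)^{2}}\right) - 452 = \left(-793\right) \frac{1}{307} \left(7 + \sqrt{70^{2} + 1225}\right) - 452 = - \frac{793 \left(7 + \sqrt{4900 + 1225}\right)}{307} - 452 = - \frac{793 \left(7 + \sqrt{6125}\right)}{307} - 452 = - \frac{793 \left(7 + 35 \sqrt{5}\right)}{307} - 452 = \left(- \frac{5551}{307} - \frac{27755 \sqrt{5}}{307}\right) - 452 = - \frac{144315}{307} - \frac{27755 \sqrt{5}}{307}$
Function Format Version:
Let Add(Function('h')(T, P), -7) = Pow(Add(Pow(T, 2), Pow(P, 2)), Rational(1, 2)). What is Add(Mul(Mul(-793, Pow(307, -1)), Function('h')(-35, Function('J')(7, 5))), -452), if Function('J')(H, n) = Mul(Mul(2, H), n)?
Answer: Add(Rational(-144315, 307), Mul(Rational(-27755, 307), Pow(5, Rational(1, 2)))) ≈ -672.24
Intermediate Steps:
Function('J')(H, n) = Mul(2, H, n)
Function('h')(T, P) = Add(7, Pow(Add(Pow(P, 2), Pow(T, 2)), Rational(1, 2))) (Function('h')(T, P) = Add(7, Pow(Add(Pow(T, 2), Pow(P, 2)), Rational(1, 2))) = Add(7, Pow(Add(Pow(P, 2), Pow(T, 2)), Rational(1, 2))))
Add(Mul(Mul(-793, Pow(307, -1)), Function('h')(-35, Function('J')(7, 5))), -452) = Add(Mul(Mul(-793, Pow(307, -1)), Add(7, Pow(Add(Pow(Mul(2, 7, 5), 2), Pow(-35, 2)), Rational(1, 2)))), -452) = Add(Mul(Mul(-793, Rational(1, 307)), Add(7, Pow(Add(Pow(70, 2), 1225), Rational(1, 2)))), -452) = Add(Mul(Rational(-793, 307), Add(7, Pow(Add(4900, 1225), Rational(1, 2)))), -452) = Add(Mul(Rational(-793, 307), Add(7, Pow(6125, Rational(1, 2)))), -452) = Add(Mul(Rational(-793, 307), Add(7, Mul(35, Pow(5, Rational(1, 2))))), -452) = Add(Add(Rational(-5551, 307), Mul(Rational(-27755, 307), Pow(5, Rational(1, 2)))), -452) = Add(Rational(-144315, 307), Mul(Rational(-27755, 307), Pow(5, Rational(1, 2))))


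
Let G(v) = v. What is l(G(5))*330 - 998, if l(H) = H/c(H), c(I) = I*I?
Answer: -932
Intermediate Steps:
c(I) = I**2
l(H) = 1/H (l(H) = H/(H**2) = H/H**2 = 1/H)
l(G(5))*330 - 998 = 330/5 - 998 = (1/5)*330 - 998 = 66 - 998 = -932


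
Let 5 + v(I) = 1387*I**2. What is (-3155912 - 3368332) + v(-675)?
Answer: 625427626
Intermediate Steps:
v(I) = -5 + 1387*I**2
(-3155912 - 3368332) + v(-675) = (-3155912 - 3368332) + (-5 + 1387*(-675)**2) = -6524244 + (-5 + 1387*455625) = -6524244 + (-5 + 631951875) = -6524244 + 631951870 = 625427626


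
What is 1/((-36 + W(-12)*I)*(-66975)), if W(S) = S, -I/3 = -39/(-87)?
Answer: 29/38577600 ≈ 7.5173e-7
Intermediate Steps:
I = -39/29 (I = -(-117)/(-87) = -(-117)*(-1)/87 = -3*13/29 = -39/29 ≈ -1.3448)
1/((-36 + W(-12)*I)*(-66975)) = 1/(-36 - 12*(-39/29)*(-66975)) = -1/66975/(-36 + 468/29) = -1/66975/(-576/29) = -29/576*(-1/66975) = 29/38577600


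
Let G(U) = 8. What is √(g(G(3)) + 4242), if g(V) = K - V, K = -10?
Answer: 8*√66 ≈ 64.992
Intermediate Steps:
g(V) = -10 - V
√(g(G(3)) + 4242) = √((-10 - 1*8) + 4242) = √((-10 - 8) + 4242) = √(-18 + 4242) = √4224 = 8*√66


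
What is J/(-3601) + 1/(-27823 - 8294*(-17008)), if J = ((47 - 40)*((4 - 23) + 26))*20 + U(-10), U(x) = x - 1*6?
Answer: -592163926703/2212014847536 ≈ -0.26770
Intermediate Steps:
U(x) = -6 + x (U(x) = x - 6 = -6 + x)
J = 964 (J = ((47 - 40)*((4 - 23) + 26))*20 + (-6 - 10) = (7*(-19 + 26))*20 - 16 = (7*7)*20 - 16 = 49*20 - 16 = 980 - 16 = 964)
J/(-3601) + 1/(-27823 - 8294*(-17008)) = 964/(-3601) + 1/(-27823 - 8294*(-17008)) = 964*(-1/3601) - 1/17008/(-36117) = -964/3601 - 1/36117*(-1/17008) = -964/3601 + 1/614277936 = -592163926703/2212014847536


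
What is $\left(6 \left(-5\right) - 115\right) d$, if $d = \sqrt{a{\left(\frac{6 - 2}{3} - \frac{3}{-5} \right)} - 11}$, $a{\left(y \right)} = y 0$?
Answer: $- 145 i \sqrt{11} \approx - 480.91 i$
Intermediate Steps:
$a{\left(y \right)} = 0$
$d = i \sqrt{11}$ ($d = \sqrt{0 - 11} = \sqrt{-11} = i \sqrt{11} \approx 3.3166 i$)
$\left(6 \left(-5\right) - 115\right) d = \left(6 \left(-5\right) - 115\right) i \sqrt{11} = \left(-30 - 115\right) i \sqrt{11} = - 145 i \sqrt{11}$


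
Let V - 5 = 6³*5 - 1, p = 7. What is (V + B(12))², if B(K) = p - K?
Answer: 1164241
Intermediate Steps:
B(K) = 7 - K
V = 1084 (V = 5 + (6³*5 - 1) = 5 + (216*5 - 1) = 5 + (1080 - 1) = 5 + 1079 = 1084)
(V + B(12))² = (1084 + (7 - 1*12))² = (1084 + (7 - 12))² = (1084 - 5)² = 1079² = 1164241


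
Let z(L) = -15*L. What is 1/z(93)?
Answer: -1/1395 ≈ -0.00071685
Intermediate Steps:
1/z(93) = 1/(-15*93) = 1/(-1395) = -1/1395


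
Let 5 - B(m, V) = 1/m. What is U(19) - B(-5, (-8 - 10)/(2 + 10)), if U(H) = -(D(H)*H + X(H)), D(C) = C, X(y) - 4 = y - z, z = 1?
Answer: -1941/5 ≈ -388.20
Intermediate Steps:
X(y) = 3 + y (X(y) = 4 + (y - 1*1) = 4 + (y - 1) = 4 + (-1 + y) = 3 + y)
U(H) = -3 - H - H² (U(H) = -(H*H + (3 + H)) = -(H² + (3 + H)) = -(3 + H + H²) = -3 - H - H²)
B(m, V) = 5 - 1/m
U(19) - B(-5, (-8 - 10)/(2 + 10)) = (-3 - 1*19 - 1*19²) - (5 - 1/(-5)) = (-3 - 19 - 1*361) - (5 - 1*(-⅕)) = (-3 - 19 - 361) - (5 + ⅕) = -383 - 1*26/5 = -383 - 26/5 = -1941/5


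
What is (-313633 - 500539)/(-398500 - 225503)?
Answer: 814172/624003 ≈ 1.3048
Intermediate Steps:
(-313633 - 500539)/(-398500 - 225503) = -814172/(-624003) = -814172*(-1/624003) = 814172/624003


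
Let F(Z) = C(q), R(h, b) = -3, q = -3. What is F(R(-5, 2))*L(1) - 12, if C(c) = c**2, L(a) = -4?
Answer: -48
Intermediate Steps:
F(Z) = 9 (F(Z) = (-3)**2 = 9)
F(R(-5, 2))*L(1) - 12 = 9*(-4) - 12 = -36 - 12 = -48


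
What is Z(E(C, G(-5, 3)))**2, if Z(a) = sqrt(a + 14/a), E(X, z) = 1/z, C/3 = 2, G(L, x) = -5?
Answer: -351/5 ≈ -70.200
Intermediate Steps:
C = 6 (C = 3*2 = 6)
Z(E(C, G(-5, 3)))**2 = (sqrt(1/(-5) + 14/(1/(-5))))**2 = (sqrt(-1/5 + 14/(-1/5)))**2 = (sqrt(-1/5 + 14*(-5)))**2 = (sqrt(-1/5 - 70))**2 = (sqrt(-351/5))**2 = (3*I*sqrt(195)/5)**2 = -351/5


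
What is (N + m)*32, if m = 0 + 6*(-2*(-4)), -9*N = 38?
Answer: 12608/9 ≈ 1400.9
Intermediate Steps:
N = -38/9 (N = -1/9*38 = -38/9 ≈ -4.2222)
m = 48 (m = 0 + 6*8 = 0 + 48 = 48)
(N + m)*32 = (-38/9 + 48)*32 = (394/9)*32 = 12608/9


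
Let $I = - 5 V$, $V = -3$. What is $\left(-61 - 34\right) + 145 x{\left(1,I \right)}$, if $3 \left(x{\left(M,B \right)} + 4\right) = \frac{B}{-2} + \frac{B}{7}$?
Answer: $- \frac{13075}{14} \approx -933.93$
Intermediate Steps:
$I = 15$ ($I = \left(-5\right) \left(-3\right) = 15$)
$x{\left(M,B \right)} = -4 - \frac{5 B}{42}$ ($x{\left(M,B \right)} = -4 + \frac{\frac{B}{-2} + \frac{B}{7}}{3} = -4 + \frac{B \left(- \frac{1}{2}\right) + B \frac{1}{7}}{3} = -4 + \frac{- \frac{B}{2} + \frac{B}{7}}{3} = -4 + \frac{\left(- \frac{5}{14}\right) B}{3} = -4 - \frac{5 B}{42}$)
$\left(-61 - 34\right) + 145 x{\left(1,I \right)} = \left(-61 - 34\right) + 145 \left(-4 - \frac{25}{14}\right) = -95 + 145 \left(-4 - \frac{25}{14}\right) = -95 + 145 \left(- \frac{81}{14}\right) = -95 - \frac{11745}{14} = - \frac{13075}{14}$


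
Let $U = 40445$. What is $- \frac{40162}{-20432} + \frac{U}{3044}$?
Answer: $\frac{118578171}{7774376} \approx 15.252$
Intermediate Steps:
$- \frac{40162}{-20432} + \frac{U}{3044} = - \frac{40162}{-20432} + \frac{40445}{3044} = \left(-40162\right) \left(- \frac{1}{20432}\right) + 40445 \cdot \frac{1}{3044} = \frac{20081}{10216} + \frac{40445}{3044} = \frac{118578171}{7774376}$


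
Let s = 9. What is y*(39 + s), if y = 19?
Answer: 912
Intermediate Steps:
y*(39 + s) = 19*(39 + 9) = 19*48 = 912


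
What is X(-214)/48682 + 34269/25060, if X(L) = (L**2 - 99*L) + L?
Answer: 1670744769/609985460 ≈ 2.7390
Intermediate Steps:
X(L) = L**2 - 98*L
X(-214)/48682 + 34269/25060 = -214*(-98 - 214)/48682 + 34269/25060 = -214*(-312)*(1/48682) + 34269*(1/25060) = 66768*(1/48682) + 34269/25060 = 33384/24341 + 34269/25060 = 1670744769/609985460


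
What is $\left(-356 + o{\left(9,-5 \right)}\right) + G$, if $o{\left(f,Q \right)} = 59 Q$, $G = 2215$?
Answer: $1564$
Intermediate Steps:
$\left(-356 + o{\left(9,-5 \right)}\right) + G = \left(-356 + 59 \left(-5\right)\right) + 2215 = \left(-356 - 295\right) + 2215 = -651 + 2215 = 1564$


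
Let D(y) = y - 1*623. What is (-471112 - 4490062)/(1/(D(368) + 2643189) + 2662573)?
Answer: -13112055444516/7037004709183 ≈ -1.8633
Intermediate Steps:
D(y) = -623 + y (D(y) = y - 623 = -623 + y)
(-471112 - 4490062)/(1/(D(368) + 2643189) + 2662573) = (-471112 - 4490062)/(1/((-623 + 368) + 2643189) + 2662573) = -4961174/(1/(-255 + 2643189) + 2662573) = -4961174/(1/2642934 + 2662573) = -4961174/7037004709183/2642934 = -4961174*2642934/7037004709183 = -13112055444516/7037004709183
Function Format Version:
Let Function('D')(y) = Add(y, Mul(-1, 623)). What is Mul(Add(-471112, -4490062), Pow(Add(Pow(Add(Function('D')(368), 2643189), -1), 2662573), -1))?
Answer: Rational(-13112055444516, 7037004709183) ≈ -1.8633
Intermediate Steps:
Function('D')(y) = Add(-623, y) (Function('D')(y) = Add(y, -623) = Add(-623, y))
Mul(Add(-471112, -4490062), Pow(Add(Pow(Add(Function('D')(368), 2643189), -1), 2662573), -1)) = Mul(Add(-471112, -4490062), Pow(Add(Pow(Add(Add(-623, 368), 2643189), -1), 2662573), -1)) = Mul(-4961174, Pow(Add(Pow(Add(-255, 2643189), -1), 2662573), -1)) = Mul(-4961174, Pow(Add(Pow(2642934, -1), 2662573), -1)) = Mul(-4961174, Pow(Add(Rational(1, 2642934), 2662573), -1)) = Mul(-4961174, Pow(Rational(7037004709183, 2642934), -1)) = Mul(-4961174, Rational(2642934, 7037004709183)) = Rational(-13112055444516, 7037004709183)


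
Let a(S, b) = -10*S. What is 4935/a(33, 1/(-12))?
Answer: -329/22 ≈ -14.955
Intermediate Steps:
4935/a(33, 1/(-12)) = 4935/((-10*33)) = 4935/(-330) = 4935*(-1/330) = -329/22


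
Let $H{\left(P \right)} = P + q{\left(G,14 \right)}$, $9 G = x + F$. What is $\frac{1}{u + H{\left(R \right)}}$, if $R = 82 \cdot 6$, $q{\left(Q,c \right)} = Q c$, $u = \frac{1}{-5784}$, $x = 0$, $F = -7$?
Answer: $\frac{17352}{8348237} \approx 0.0020785$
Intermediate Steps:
$G = - \frac{7}{9}$ ($G = \frac{0 - 7}{9} = \frac{1}{9} \left(-7\right) = - \frac{7}{9} \approx -0.77778$)
$u = - \frac{1}{5784} \approx -0.00017289$
$R = 492$
$H{\left(P \right)} = - \frac{98}{9} + P$ ($H{\left(P \right)} = P - \frac{98}{9} = - \frac{98}{9} + P$)
$\frac{1}{u + H{\left(R \right)}} = \frac{1}{- \frac{1}{5784} + \left(- \frac{98}{9} + 492\right)} = \frac{1}{- \frac{1}{5784} + \frac{4330}{9}} = \frac{1}{\frac{8348237}{17352}} = \frac{17352}{8348237}$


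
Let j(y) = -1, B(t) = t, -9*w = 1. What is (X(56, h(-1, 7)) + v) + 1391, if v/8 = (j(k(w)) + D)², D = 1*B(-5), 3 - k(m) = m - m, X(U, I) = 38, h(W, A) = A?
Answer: 1717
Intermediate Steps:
w = -⅑ (w = -⅑*1 = -⅑ ≈ -0.11111)
k(m) = 3 (k(m) = 3 - (m - m) = 3 - 1*0 = 3 + 0 = 3)
D = -5 (D = 1*(-5) = -5)
v = 288 (v = 8*(-1 - 5)² = 8*(-6)² = 8*36 = 288)
(X(56, h(-1, 7)) + v) + 1391 = (38 + 288) + 1391 = 326 + 1391 = 1717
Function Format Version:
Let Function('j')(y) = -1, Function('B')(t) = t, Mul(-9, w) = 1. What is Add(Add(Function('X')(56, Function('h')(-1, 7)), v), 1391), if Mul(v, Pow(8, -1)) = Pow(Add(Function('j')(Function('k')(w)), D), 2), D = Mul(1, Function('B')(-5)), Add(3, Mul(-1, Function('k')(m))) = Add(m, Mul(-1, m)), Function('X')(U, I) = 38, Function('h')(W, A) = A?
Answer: 1717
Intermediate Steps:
w = Rational(-1, 9) (w = Mul(Rational(-1, 9), 1) = Rational(-1, 9) ≈ -0.11111)
Function('k')(m) = 3 (Function('k')(m) = Add(3, Mul(-1, Add(m, Mul(-1, m)))) = Add(3, Mul(-1, 0)) = Add(3, 0) = 3)
D = -5 (D = Mul(1, -5) = -5)
v = 288 (v = Mul(8, Pow(Add(-1, -5), 2)) = Mul(8, Pow(-6, 2)) = Mul(8, 36) = 288)
Add(Add(Function('X')(56, Function('h')(-1, 7)), v), 1391) = Add(Add(38, 288), 1391) = Add(326, 1391) = 1717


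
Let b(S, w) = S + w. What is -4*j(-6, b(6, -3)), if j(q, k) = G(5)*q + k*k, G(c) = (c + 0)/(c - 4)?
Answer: 84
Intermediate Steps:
G(c) = c/(-4 + c)
j(q, k) = k² + 5*q (j(q, k) = (5/(-4 + 5))*q + k*k = (5/1)*q + k² = (5*1)*q + k² = 5*q + k² = k² + 5*q)
-4*j(-6, b(6, -3)) = -4*((6 - 3)² + 5*(-6)) = -4*(3² - 30) = -4*(9 - 30) = -4*(-21) = 84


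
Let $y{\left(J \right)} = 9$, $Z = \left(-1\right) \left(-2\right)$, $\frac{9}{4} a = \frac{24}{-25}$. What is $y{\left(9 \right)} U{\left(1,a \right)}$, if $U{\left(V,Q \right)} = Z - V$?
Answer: $9$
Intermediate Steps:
$a = - \frac{32}{75}$ ($a = \frac{4 \frac{24}{-25}}{9} = \frac{4 \cdot 24 \left(- \frac{1}{25}\right)}{9} = \frac{4}{9} \left(- \frac{24}{25}\right) = - \frac{32}{75} \approx -0.42667$)
$Z = 2$
$U{\left(V,Q \right)} = 2 - V$
$y{\left(9 \right)} U{\left(1,a \right)} = 9 \left(2 - 1\right) = 9 \cdot 1 = 9$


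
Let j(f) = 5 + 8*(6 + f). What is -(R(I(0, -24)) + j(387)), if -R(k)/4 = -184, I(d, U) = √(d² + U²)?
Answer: -3885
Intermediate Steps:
j(f) = 53 + 8*f (j(f) = 5 + (48 + 8*f) = 53 + 8*f)
I(d, U) = √(U² + d²)
R(k) = 736 (R(k) = -4*(-184) = 736)
-(R(I(0, -24)) + j(387)) = -(736 + (53 + 8*387)) = -(736 + (53 + 3096)) = -(736 + 3149) = -1*3885 = -3885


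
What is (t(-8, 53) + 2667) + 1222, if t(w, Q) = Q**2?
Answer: 6698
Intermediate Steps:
(t(-8, 53) + 2667) + 1222 = (53**2 + 2667) + 1222 = (2809 + 2667) + 1222 = 5476 + 1222 = 6698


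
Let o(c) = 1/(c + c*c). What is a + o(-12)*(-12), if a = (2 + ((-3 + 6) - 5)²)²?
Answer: 395/11 ≈ 35.909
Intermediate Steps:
o(c) = 1/(c + c²)
a = 36 (a = (2 + (3 - 5)²)² = (2 + (-2)²)² = (2 + 4)² = 6² = 36)
a + o(-12)*(-12) = 36 + (1/((-12)*(1 - 12)))*(-12) = 36 - 1/12/(-11)*(-12) = 36 - 1/12*(-1/11)*(-12) = 36 + (1/132)*(-12) = 36 - 1/11 = 395/11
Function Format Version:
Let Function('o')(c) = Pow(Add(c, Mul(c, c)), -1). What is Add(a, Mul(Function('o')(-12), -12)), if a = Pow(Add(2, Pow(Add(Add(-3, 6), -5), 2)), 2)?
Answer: Rational(395, 11) ≈ 35.909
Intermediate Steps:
Function('o')(c) = Pow(Add(c, Pow(c, 2)), -1)
a = 36 (a = Pow(Add(2, Pow(Add(3, -5), 2)), 2) = Pow(Add(2, Pow(-2, 2)), 2) = Pow(Add(2, 4), 2) = Pow(6, 2) = 36)
Add(a, Mul(Function('o')(-12), -12)) = Add(36, Mul(Mul(Pow(-12, -1), Pow(Add(1, -12), -1)), -12)) = Add(36, Mul(Mul(Rational(-1, 12), Pow(-11, -1)), -12)) = Add(36, Mul(Mul(Rational(-1, 12), Rational(-1, 11)), -12)) = Add(36, Mul(Rational(1, 132), -12)) = Add(36, Rational(-1, 11)) = Rational(395, 11)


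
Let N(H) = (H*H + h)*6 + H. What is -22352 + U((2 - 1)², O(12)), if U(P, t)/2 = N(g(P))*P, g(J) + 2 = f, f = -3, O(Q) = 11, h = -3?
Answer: -22098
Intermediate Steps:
g(J) = -5 (g(J) = -2 - 3 = -5)
N(H) = -18 + H + 6*H² (N(H) = (H*H - 3)*6 + H = (H² - 3)*6 + H = (-3 + H²)*6 + H = (-18 + 6*H²) + H = -18 + H + 6*H²)
U(P, t) = 254*P (U(P, t) = 2*((-18 - 5 + 6*(-5)²)*P) = 2*((-18 - 5 + 6*25)*P) = 2*((-18 - 5 + 150)*P) = 2*(127*P) = 254*P)
-22352 + U((2 - 1)², O(12)) = -22352 + 254*(2 - 1)² = -22352 + 254*1² = -22352 + 254*1 = -22352 + 254 = -22098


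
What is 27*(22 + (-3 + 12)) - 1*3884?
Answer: -3047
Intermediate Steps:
27*(22 + (-3 + 12)) - 1*3884 = 27*(22 + 9) - 3884 = 27*31 - 3884 = 837 - 3884 = -3047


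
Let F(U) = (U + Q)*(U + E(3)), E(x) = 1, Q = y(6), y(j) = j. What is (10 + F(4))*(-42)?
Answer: -2520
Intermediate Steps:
Q = 6
F(U) = (1 + U)*(6 + U) (F(U) = (U + 6)*(U + 1) = (6 + U)*(1 + U) = (1 + U)*(6 + U))
(10 + F(4))*(-42) = (10 + (6 + 4**2 + 7*4))*(-42) = (10 + (6 + 16 + 28))*(-42) = (10 + 50)*(-42) = 60*(-42) = -2520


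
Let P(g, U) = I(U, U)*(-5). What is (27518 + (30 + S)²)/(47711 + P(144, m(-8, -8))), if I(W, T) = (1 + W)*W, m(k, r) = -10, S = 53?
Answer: 34407/47261 ≈ 0.72802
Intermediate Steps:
I(W, T) = W*(1 + W)
P(g, U) = -5*U*(1 + U) (P(g, U) = (U*(1 + U))*(-5) = -5*U*(1 + U))
(27518 + (30 + S)²)/(47711 + P(144, m(-8, -8))) = (27518 + (30 + 53)²)/(47711 - 5*(-10)*(1 - 10)) = (27518 + 83²)/(47711 - 5*(-10)*(-9)) = (27518 + 6889)/(47711 - 450) = 34407/47261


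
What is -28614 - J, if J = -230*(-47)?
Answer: -39424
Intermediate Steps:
J = 10810
-28614 - J = -28614 - 1*10810 = -28614 - 10810 = -39424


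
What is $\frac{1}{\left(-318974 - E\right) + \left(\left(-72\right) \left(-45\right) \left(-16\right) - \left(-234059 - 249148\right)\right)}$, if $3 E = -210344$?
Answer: $\frac{3}{547523} \approx 5.4792 \cdot 10^{-6}$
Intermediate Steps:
$E = - \frac{210344}{3}$ ($E = \frac{1}{3} \left(-210344\right) = - \frac{210344}{3} \approx -70115.0$)
$\frac{1}{\left(-318974 - E\right) + \left(\left(-72\right) \left(-45\right) \left(-16\right) - \left(-234059 - 249148\right)\right)} = \frac{1}{\left(-318974 - - \frac{210344}{3}\right) + \left(\left(-72\right) \left(-45\right) \left(-16\right) - \left(-234059 - 249148\right)\right)} = \frac{1}{\left(-318974 + \frac{210344}{3}\right) + \left(3240 \left(-16\right) - -483207\right)} = \frac{1}{- \frac{746578}{3} + \left(-51840 + 483207\right)} = \frac{1}{- \frac{746578}{3} + 431367} = \frac{1}{\frac{547523}{3}} = \frac{3}{547523}$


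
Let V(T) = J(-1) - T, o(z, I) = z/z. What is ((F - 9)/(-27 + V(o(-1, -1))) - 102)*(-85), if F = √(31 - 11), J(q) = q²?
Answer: 25925/3 + 170*√5/27 ≈ 8655.8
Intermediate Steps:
o(z, I) = 1
V(T) = 1 - T (V(T) = (-1)² - T = 1 - T)
F = 2*√5 (F = √20 = 2*√5 ≈ 4.4721)
((F - 9)/(-27 + V(o(-1, -1))) - 102)*(-85) = ((2*√5 - 9)/(-27 + (1 - 1*1)) - 102)*(-85) = ((-9 + 2*√5)/(-27 + (1 - 1)) - 102)*(-85) = ((-9 + 2*√5)/(-27 + 0) - 102)*(-85) = ((-9 + 2*√5)/(-27) - 102)*(-85) = ((-9 + 2*√5)*(-1/27) - 102)*(-85) = ((⅓ - 2*√5/27) - 102)*(-85) = (-305/3 - 2*√5/27)*(-85) = 25925/3 + 170*√5/27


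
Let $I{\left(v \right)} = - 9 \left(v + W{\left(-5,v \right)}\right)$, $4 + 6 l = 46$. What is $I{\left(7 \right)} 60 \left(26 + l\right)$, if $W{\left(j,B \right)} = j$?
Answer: $-35640$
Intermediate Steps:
$l = 7$ ($l = - \frac{2}{3} + \frac{1}{6} \cdot 46 = - \frac{2}{3} + \frac{23}{3} = 7$)
$I{\left(v \right)} = 45 - 9 v$ ($I{\left(v \right)} = - 9 \left(v - 5\right) = - 9 \left(-5 + v\right) = 45 - 9 v$)
$I{\left(7 \right)} 60 \left(26 + l\right) = \left(45 - 63\right) 60 \left(26 + 7\right) = \left(45 - 63\right) 60 \cdot 33 = \left(-18\right) 60 \cdot 33 = \left(-1080\right) 33 = -35640$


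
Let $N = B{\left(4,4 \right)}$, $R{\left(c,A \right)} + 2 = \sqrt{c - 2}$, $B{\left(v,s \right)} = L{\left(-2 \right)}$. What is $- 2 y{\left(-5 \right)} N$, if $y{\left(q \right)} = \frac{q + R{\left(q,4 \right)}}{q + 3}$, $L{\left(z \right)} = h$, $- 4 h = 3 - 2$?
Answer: $\frac{7}{4} - \frac{i \sqrt{7}}{4} \approx 1.75 - 0.66144 i$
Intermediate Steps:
$h = - \frac{1}{4}$ ($h = - \frac{3 - 2}{4} = \left(- \frac{1}{4}\right) 1 = - \frac{1}{4} \approx -0.25$)
$L{\left(z \right)} = - \frac{1}{4}$
$B{\left(v,s \right)} = - \frac{1}{4}$
$R{\left(c,A \right)} = -2 + \sqrt{-2 + c}$ ($R{\left(c,A \right)} = -2 + \sqrt{c - 2} = -2 + \sqrt{-2 + c}$)
$y{\left(q \right)} = \frac{-2 + q + \sqrt{-2 + q}}{3 + q}$ ($y{\left(q \right)} = \frac{q + \left(-2 + \sqrt{-2 + q}\right)}{q + 3} = \frac{-2 + q + \sqrt{-2 + q}}{3 + q}$)
$N = - \frac{1}{4} \approx -0.25$
$- 2 y{\left(-5 \right)} N = - 2 \frac{-2 - 5 + \sqrt{-2 - 5}}{3 - 5} \left(- \frac{1}{4}\right) = - 2 \frac{-2 - 5 + \sqrt{-7}}{-2} \left(- \frac{1}{4}\right) = - 2 \left(- \frac{-2 - 5 + i \sqrt{7}}{2}\right) \left(- \frac{1}{4}\right) = - 2 \left(- \frac{-7 + i \sqrt{7}}{2}\right) \left(- \frac{1}{4}\right) = - 2 \left(\frac{7}{2} - \frac{i \sqrt{7}}{2}\right) \left(- \frac{1}{4}\right) = \left(-7 + i \sqrt{7}\right) \left(- \frac{1}{4}\right) = \frac{7}{4} - \frac{i \sqrt{7}}{4}$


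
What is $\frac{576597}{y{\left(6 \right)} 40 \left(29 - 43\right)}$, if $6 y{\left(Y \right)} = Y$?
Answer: $- \frac{82371}{80} \approx -1029.6$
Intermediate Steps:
$y{\left(Y \right)} = \frac{Y}{6}$
$\frac{576597}{y{\left(6 \right)} 40 \left(29 - 43\right)} = \frac{576597}{\frac{1}{6} \cdot 6 \cdot 40 \left(29 - 43\right)} = \frac{576597}{1 \cdot 40 \left(-14\right)} = \frac{576597}{40 \left(-14\right)} = \frac{576597}{-560} = 576597 \left(- \frac{1}{560}\right) = - \frac{82371}{80}$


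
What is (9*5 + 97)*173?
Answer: 24566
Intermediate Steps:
(9*5 + 97)*173 = (45 + 97)*173 = 142*173 = 24566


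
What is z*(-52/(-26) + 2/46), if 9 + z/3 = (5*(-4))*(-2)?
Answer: 4371/23 ≈ 190.04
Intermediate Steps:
z = 93 (z = -27 + 3*((5*(-4))*(-2)) = -27 + 3*(-20*(-2)) = -27 + 3*40 = -27 + 120 = 93)
z*(-52/(-26) + 2/46) = 93*(-52/(-26) + 2/46) = 93*(-52*(-1/26) + 2*(1/46)) = 93*(2 + 1/23) = 93*(47/23) = 4371/23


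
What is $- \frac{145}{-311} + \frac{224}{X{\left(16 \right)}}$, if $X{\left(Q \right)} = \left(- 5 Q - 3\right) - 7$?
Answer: $- \frac{28307}{13995} \approx -2.0227$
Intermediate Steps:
$X{\left(Q \right)} = -10 - 5 Q$ ($X{\left(Q \right)} = \left(-3 - 5 Q\right) - 7 = -10 - 5 Q$)
$- \frac{145}{-311} + \frac{224}{X{\left(16 \right)}} = - \frac{145}{-311} + \frac{224}{-10 - 80} = \left(-145\right) \left(- \frac{1}{311}\right) + \frac{224}{-10 - 80} = \frac{145}{311} + \frac{224}{-90} = \frac{145}{311} + 224 \left(- \frac{1}{90}\right) = \frac{145}{311} - \frac{112}{45} = - \frac{28307}{13995}$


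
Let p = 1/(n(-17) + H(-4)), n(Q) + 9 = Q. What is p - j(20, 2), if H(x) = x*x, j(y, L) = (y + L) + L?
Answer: -241/10 ≈ -24.100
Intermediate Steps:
j(y, L) = y + 2*L (j(y, L) = (L + y) + L = y + 2*L)
n(Q) = -9 + Q
H(x) = x²
p = -⅒ (p = 1/((-9 - 17) + (-4)²) = 1/(-26 + 16) = 1/(-10) = -⅒ ≈ -0.10000)
p - j(20, 2) = -⅒ - (20 + 2*2) = -⅒ - (20 + 4) = -⅒ - 1*24 = -⅒ - 24 = -241/10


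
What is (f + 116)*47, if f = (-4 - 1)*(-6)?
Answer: 6862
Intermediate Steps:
f = 30 (f = -5*(-6) = 30)
(f + 116)*47 = (30 + 116)*47 = 146*47 = 6862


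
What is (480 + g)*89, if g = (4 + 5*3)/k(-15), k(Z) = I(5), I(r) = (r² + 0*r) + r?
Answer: 1283291/30 ≈ 42776.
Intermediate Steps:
I(r) = r + r² (I(r) = (r² + 0) + r = r² + r = r + r²)
k(Z) = 30 (k(Z) = 5*(1 + 5) = 5*6 = 30)
g = 19/30 (g = (4 + 5*3)/30 = (4 + 15)*(1/30) = 19*(1/30) = 19/30 ≈ 0.63333)
(480 + g)*89 = (480 + 19/30)*89 = (14419/30)*89 = 1283291/30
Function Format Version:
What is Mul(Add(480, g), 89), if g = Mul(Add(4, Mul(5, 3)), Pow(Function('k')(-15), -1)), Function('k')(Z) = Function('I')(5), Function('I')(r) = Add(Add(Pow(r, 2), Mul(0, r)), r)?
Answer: Rational(1283291, 30) ≈ 42776.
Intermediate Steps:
Function('I')(r) = Add(r, Pow(r, 2)) (Function('I')(r) = Add(Add(Pow(r, 2), 0), r) = Add(Pow(r, 2), r) = Add(r, Pow(r, 2)))
Function('k')(Z) = 30 (Function('k')(Z) = Mul(5, Add(1, 5)) = Mul(5, 6) = 30)
g = Rational(19, 30) (g = Mul(Add(4, Mul(5, 3)), Pow(30, -1)) = Mul(Add(4, 15), Rational(1, 30)) = Mul(19, Rational(1, 30)) = Rational(19, 30) ≈ 0.63333)
Mul(Add(480, g), 89) = Mul(Add(480, Rational(19, 30)), 89) = Mul(Rational(14419, 30), 89) = Rational(1283291, 30)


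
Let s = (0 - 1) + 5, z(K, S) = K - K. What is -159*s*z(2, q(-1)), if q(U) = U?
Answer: 0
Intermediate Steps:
z(K, S) = 0
s = 4 (s = -1 + 5 = 4)
-159*s*z(2, q(-1)) = -636*0 = -159*0 = 0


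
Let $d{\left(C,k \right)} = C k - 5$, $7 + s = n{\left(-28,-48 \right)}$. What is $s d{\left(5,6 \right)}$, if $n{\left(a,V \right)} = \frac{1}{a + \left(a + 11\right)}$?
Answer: $- \frac{1580}{9} \approx -175.56$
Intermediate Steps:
$n{\left(a,V \right)} = \frac{1}{11 + 2 a}$ ($n{\left(a,V \right)} = \frac{1}{a + \left(11 + a\right)} = \frac{1}{11 + 2 a}$)
$s = - \frac{316}{45}$ ($s = -7 + \frac{1}{11 + 2 \left(-28\right)} = -7 + \frac{1}{11 - 56} = -7 + \frac{1}{-45} = -7 - \frac{1}{45} = - \frac{316}{45} \approx -7.0222$)
$d{\left(C,k \right)} = -5 + C k$
$s d{\left(5,6 \right)} = - \frac{316 \left(-5 + 5 \cdot 6\right)}{45} = - \frac{316 \left(-5 + 30\right)}{45} = \left(- \frac{316}{45}\right) 25 = - \frac{1580}{9}$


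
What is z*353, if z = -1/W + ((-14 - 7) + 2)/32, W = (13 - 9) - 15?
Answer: -62481/352 ≈ -177.50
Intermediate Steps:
W = -11 (W = 4 - 15 = -11)
z = -177/352 (z = -1/(-11) + ((-14 - 7) + 2)/32 = -1*(-1/11) + (-21 + 2)*(1/32) = 1/11 - 19*1/32 = 1/11 - 19/32 = -177/352 ≈ -0.50284)
z*353 = -177/352*353 = -62481/352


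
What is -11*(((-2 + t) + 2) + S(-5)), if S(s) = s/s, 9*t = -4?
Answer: -55/9 ≈ -6.1111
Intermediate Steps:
t = -4/9 (t = (1/9)*(-4) = -4/9 ≈ -0.44444)
S(s) = 1
-11*(((-2 + t) + 2) + S(-5)) = -11*(((-2 - 4/9) + 2) + 1) = -11*((-22/9 + 2) + 1) = -11*(-4/9 + 1) = -11*5/9 = -55/9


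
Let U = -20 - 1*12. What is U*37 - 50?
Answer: -1234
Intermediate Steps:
U = -32 (U = -20 - 12 = -32)
U*37 - 50 = -32*37 - 50 = -1184 - 50 = -1234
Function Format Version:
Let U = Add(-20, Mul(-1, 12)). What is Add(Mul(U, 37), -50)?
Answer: -1234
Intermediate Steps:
U = -32 (U = Add(-20, -12) = -32)
Add(Mul(U, 37), -50) = Add(Mul(-32, 37), -50) = Add(-1184, -50) = -1234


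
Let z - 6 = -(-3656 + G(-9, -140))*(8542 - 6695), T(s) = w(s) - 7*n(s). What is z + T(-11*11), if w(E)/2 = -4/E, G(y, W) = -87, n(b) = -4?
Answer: 836515963/121 ≈ 6.9134e+6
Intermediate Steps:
w(E) = -8/E (w(E) = 2*(-4/E) = -8/E)
T(s) = 28 - 8/s (T(s) = -8/s - 7*(-4) = -8/s + 28 = 28 - 8/s)
z = 6913327 (z = 6 - (-3656 - 87)*(8542 - 6695) = 6 - (-3743)*1847 = 6 - 1*(-6913321) = 6 + 6913321 = 6913327)
z + T(-11*11) = 6913327 + (28 - 8/((-11*11))) = 6913327 + (28 - 8/(-121)) = 6913327 + (28 - 8*(-1/121)) = 6913327 + (28 + 8/121) = 6913327 + 3396/121 = 836515963/121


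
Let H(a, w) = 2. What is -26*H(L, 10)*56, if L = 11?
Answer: -2912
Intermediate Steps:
-26*H(L, 10)*56 = -26*2*56 = -52*56 = -2912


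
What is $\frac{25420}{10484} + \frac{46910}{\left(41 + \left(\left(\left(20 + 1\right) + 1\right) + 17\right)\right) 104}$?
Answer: $\frac{17582471}{2180672} \approx 8.0629$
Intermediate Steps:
$\frac{25420}{10484} + \frac{46910}{\left(41 + \left(\left(\left(20 + 1\right) + 1\right) + 17\right)\right) 104} = 25420 \cdot \frac{1}{10484} + \frac{46910}{\left(41 + \left(\left(21 + 1\right) + 17\right)\right) 104} = \frac{6355}{2621} + \frac{46910}{\left(41 + \left(22 + 17\right)\right) 104} = \frac{6355}{2621} + \frac{46910}{\left(41 + 39\right) 104} = \frac{6355}{2621} + \frac{46910}{80 \cdot 104} = \frac{6355}{2621} + \frac{46910}{8320} = \frac{6355}{2621} + 46910 \cdot \frac{1}{8320} = \frac{6355}{2621} + \frac{4691}{832} = \frac{17582471}{2180672}$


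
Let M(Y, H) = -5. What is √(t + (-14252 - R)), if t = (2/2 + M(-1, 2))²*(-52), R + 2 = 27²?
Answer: I*√15811 ≈ 125.74*I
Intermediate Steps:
R = 727 (R = -2 + 27² = -2 + 729 = 727)
t = -832 (t = (2/2 - 5)²*(-52) = (2*(½) - 5)²*(-52) = (1 - 5)²*(-52) = (-4)²*(-52) = 16*(-52) = -832)
√(t + (-14252 - R)) = √(-832 + (-14252 - 1*727)) = √(-832 + (-14252 - 727)) = √(-832 - 14979) = √(-15811) = I*√15811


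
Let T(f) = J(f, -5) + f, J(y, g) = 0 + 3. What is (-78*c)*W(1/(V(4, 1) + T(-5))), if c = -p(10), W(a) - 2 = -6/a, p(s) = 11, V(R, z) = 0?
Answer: 12012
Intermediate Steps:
J(y, g) = 3
T(f) = 3 + f
W(a) = 2 - 6/a
c = -11 (c = -1*11 = -11)
(-78*c)*W(1/(V(4, 1) + T(-5))) = (-78*(-11))*(2 - 6/(1/(0 + (3 - 5)))) = 858*(2 - 6/(1/(0 - 2))) = 858*(2 - 6/(1/(-2))) = 858*(2 - 6/(-1/2)) = 858*(2 - 6*(-2)) = 858*(2 + 12) = 858*14 = 12012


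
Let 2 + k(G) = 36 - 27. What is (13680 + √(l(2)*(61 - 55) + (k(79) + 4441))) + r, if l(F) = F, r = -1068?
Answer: 12612 + 2*√1115 ≈ 12679.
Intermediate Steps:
k(G) = 7 (k(G) = -2 + (36 - 27) = -2 + 9 = 7)
(13680 + √(l(2)*(61 - 55) + (k(79) + 4441))) + r = (13680 + √(2*(61 - 55) + (7 + 4441))) - 1068 = (13680 + √(2*6 + 4448)) - 1068 = (13680 + √(12 + 4448)) - 1068 = (13680 + √4460) - 1068 = (13680 + 2*√1115) - 1068 = 12612 + 2*√1115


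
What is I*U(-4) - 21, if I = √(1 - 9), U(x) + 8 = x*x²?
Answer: -21 - 144*I*√2 ≈ -21.0 - 203.65*I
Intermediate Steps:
U(x) = -8 + x³ (U(x) = -8 + x*x² = -8 + x³)
I = 2*I*√2 (I = √(-8) = 2*I*√2 ≈ 2.8284*I)
I*U(-4) - 21 = (2*I*√2)*(-8 + (-4)³) - 21 = (2*I*√2)*(-8 - 64) - 21 = (2*I*√2)*(-72) - 21 = -144*I*√2 - 21 = -21 - 144*I*√2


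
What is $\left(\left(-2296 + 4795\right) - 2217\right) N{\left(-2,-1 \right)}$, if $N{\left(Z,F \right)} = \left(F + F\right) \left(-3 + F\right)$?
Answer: $2256$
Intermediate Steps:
$N{\left(Z,F \right)} = 2 F \left(-3 + F\right)$
$\left(\left(-2296 + 4795\right) - 2217\right) N{\left(-2,-1 \right)} = \left(\left(-2296 + 4795\right) - 2217\right) 2 \left(-1\right) \left(-3 - 1\right) = \left(2499 - 2217\right) 2 \left(-1\right) \left(-4\right) = 282 \cdot 8 = 2256$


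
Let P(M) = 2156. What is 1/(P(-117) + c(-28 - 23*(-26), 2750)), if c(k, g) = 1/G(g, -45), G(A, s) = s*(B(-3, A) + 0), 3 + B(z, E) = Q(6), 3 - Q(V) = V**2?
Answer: 1620/3492721 ≈ 0.00046382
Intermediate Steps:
Q(V) = 3 - V**2
B(z, E) = -36 (B(z, E) = -3 + (3 - 1*6**2) = -3 + (3 - 1*36) = -3 + (3 - 36) = -3 - 33 = -36)
G(A, s) = -36*s (G(A, s) = s*(-36 + 0) = s*(-36) = -36*s)
c(k, g) = 1/1620 (c(k, g) = 1/(-36*(-45)) = 1/1620)
1/(P(-117) + c(-28 - 23*(-26), 2750)) = 1/(2156 + 1/1620) = 1/(3492721/1620) = 1620/3492721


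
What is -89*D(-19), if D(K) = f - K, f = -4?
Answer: -1335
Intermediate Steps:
D(K) = -4 - K
-89*D(-19) = -89*(-4 - 1*(-19)) = -89*(-4 + 19) = -89*15 = -1335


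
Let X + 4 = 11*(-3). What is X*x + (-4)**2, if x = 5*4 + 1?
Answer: -761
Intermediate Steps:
x = 21 (x = 20 + 1 = 21)
X = -37 (X = -4 + 11*(-3) = -4 - 33 = -37)
X*x + (-4)**2 = -37*21 + (-4)**2 = -777 + 16 = -761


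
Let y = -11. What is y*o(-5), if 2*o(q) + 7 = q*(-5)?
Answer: -99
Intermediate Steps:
o(q) = -7/2 - 5*q/2 (o(q) = -7/2 + (q*(-5))/2 = -7/2 + (-5*q)/2 = -7/2 - 5*q/2)
y*o(-5) = -11*(-7/2 - 5/2*(-5)) = -11*(-7/2 + 25/2) = -11*9 = -99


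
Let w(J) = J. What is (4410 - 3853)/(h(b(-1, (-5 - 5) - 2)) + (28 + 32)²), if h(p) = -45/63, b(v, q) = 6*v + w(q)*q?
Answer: 3899/25195 ≈ 0.15475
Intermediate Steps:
b(v, q) = q² + 6*v (b(v, q) = 6*v + q*q = 6*v + q² = q² + 6*v)
h(p) = -5/7 (h(p) = -45*1/63 = -5/7)
(4410 - 3853)/(h(b(-1, (-5 - 5) - 2)) + (28 + 32)²) = (4410 - 3853)/(-5/7 + (28 + 32)²) = 557/(-5/7 + 60²) = 557/(-5/7 + 3600) = 557/(25195/7) = 557*(7/25195) = 3899/25195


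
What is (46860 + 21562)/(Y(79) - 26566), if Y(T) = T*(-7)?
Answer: -68422/27119 ≈ -2.5230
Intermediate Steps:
Y(T) = -7*T
(46860 + 21562)/(Y(79) - 26566) = (46860 + 21562)/(-7*79 - 26566) = 68422/(-553 - 26566) = 68422/(-27119) = 68422*(-1/27119) = -68422/27119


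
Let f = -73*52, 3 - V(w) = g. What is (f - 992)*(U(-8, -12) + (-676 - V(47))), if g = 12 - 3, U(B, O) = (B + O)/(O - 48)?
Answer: 3206364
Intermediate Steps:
U(B, O) = (B + O)/(-48 + O)
g = 9
V(w) = -6 (V(w) = 3 - 1*9 = 3 - 9 = -6)
f = -3796
(f - 992)*(U(-8, -12) + (-676 - V(47))) = (-3796 - 992)*((-8 - 12)/(-48 - 12) + (-676 - 1*(-6))) = -4788*(-20/(-60) + (-676 + 6)) = -4788*(-1/60*(-20) - 670) = -4788*(1/3 - 670) = -4788*(-2009/3) = 3206364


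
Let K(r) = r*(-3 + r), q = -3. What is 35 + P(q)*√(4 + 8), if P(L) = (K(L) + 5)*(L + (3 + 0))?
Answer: 35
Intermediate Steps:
P(L) = (3 + L)*(5 + L*(-3 + L)) (P(L) = (L*(-3 + L) + 5)*(L + (3 + 0)) = (5 + L*(-3 + L))*(L + 3) = (5 + L*(-3 + L))*(3 + L) = (3 + L)*(5 + L*(-3 + L)))
35 + P(q)*√(4 + 8) = 35 + (15 + (-3)³ - 4*(-3))*√(4 + 8) = 35 + (15 - 27 + 12)*√12 = 35 + 0*(2*√3) = 35 + 0 = 35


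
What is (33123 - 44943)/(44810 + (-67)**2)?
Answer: -3940/16433 ≈ -0.23976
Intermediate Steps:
(33123 - 44943)/(44810 + (-67)**2) = -11820/(44810 + 4489) = -11820/49299 = -11820*1/49299 = -3940/16433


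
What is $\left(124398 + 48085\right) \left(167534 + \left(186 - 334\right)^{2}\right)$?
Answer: $32674834554$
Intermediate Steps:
$\left(124398 + 48085\right) \left(167534 + \left(186 - 334\right)^{2}\right) = 172483 \left(167534 + \left(-148\right)^{2}\right) = 172483 \left(167534 + 21904\right) = 172483 \cdot 189438 = 32674834554$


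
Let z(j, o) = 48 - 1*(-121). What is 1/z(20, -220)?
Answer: 1/169 ≈ 0.0059172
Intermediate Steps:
z(j, o) = 169 (z(j, o) = 48 + 121 = 169)
1/z(20, -220) = 1/169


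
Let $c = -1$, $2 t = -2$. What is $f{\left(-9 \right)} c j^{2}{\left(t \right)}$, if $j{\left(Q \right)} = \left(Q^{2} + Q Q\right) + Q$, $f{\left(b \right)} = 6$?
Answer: $-6$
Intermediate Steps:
$t = -1$ ($t = \frac{1}{2} \left(-2\right) = -1$)
$j{\left(Q \right)} = Q + 2 Q^{2}$ ($j{\left(Q \right)} = \left(Q^{2} + Q^{2}\right) + Q = 2 Q^{2} + Q = Q + 2 Q^{2}$)
$f{\left(-9 \right)} c j^{2}{\left(t \right)} = 6 \left(-1\right) \left(- (1 + 2 \left(-1\right))\right)^{2} = - 6 \left(- (1 - 2)\right)^{2} = - 6 \left(\left(-1\right) \left(-1\right)\right)^{2} = - 6 \cdot 1^{2} = \left(-6\right) 1 = -6$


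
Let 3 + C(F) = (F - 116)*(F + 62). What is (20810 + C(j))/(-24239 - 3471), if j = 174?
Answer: -6899/5542 ≈ -1.2449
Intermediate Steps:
C(F) = -3 + (-116 + F)*(62 + F) (C(F) = -3 + (F - 116)*(F + 62) = -3 + (-116 + F)*(62 + F))
(20810 + C(j))/(-24239 - 3471) = (20810 + (-7195 + 174² - 54*174))/(-24239 - 3471) = (20810 + (-7195 + 30276 - 9396))/(-27710) = (20810 + 13685)*(-1/27710) = 34495*(-1/27710) = -6899/5542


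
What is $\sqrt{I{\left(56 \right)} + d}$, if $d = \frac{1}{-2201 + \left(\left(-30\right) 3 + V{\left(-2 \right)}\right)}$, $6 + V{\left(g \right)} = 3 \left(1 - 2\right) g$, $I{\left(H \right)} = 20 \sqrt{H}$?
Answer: $\frac{\sqrt{-2291 + 209947240 \sqrt{14}}}{2291} \approx 12.234$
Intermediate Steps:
$V{\left(g \right)} = -6 - 3 g$ ($V{\left(g \right)} = -6 + 3 \left(1 - 2\right) g = -6 + 3 \left(-1\right) g = -6 - 3 g$)
$d = - \frac{1}{2291}$ ($d = \frac{1}{-2201 - 90} = \frac{1}{-2291} = - \frac{1}{2291} \approx -0.00043649$)
$\sqrt{I{\left(56 \right)} + d} = \sqrt{20 \sqrt{56} - \frac{1}{2291}} = \sqrt{20 \cdot 2 \sqrt{14} - \frac{1}{2291}} = \sqrt{40 \sqrt{14} - \frac{1}{2291}} = \sqrt{- \frac{1}{2291} + 40 \sqrt{14}}$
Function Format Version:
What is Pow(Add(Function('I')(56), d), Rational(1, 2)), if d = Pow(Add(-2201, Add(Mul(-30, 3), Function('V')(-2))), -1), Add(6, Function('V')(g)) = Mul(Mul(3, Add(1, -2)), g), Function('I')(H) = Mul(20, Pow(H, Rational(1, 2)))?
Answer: Mul(Rational(1, 2291), Pow(Add(-2291, Mul(209947240, Pow(14, Rational(1, 2)))), Rational(1, 2))) ≈ 12.234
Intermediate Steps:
Function('V')(g) = Add(-6, Mul(-3, g)) (Function('V')(g) = Add(-6, Mul(Mul(3, Add(1, -2)), g)) = Add(-6, Mul(Mul(3, -1), g)) = Add(-6, Mul(-3, g)))
d = Rational(-1, 2291) (d = Pow(Add(-2201, Add(Mul(-30, 3), Add(-6, Mul(-3, -2)))), -1) = Pow(Add(-2201, Add(-90, Add(-6, 6))), -1) = Pow(Add(-2201, Add(-90, 0)), -1) = Pow(Add(-2201, -90), -1) = Pow(-2291, -1) = Rational(-1, 2291) ≈ -0.00043649)
Pow(Add(Function('I')(56), d), Rational(1, 2)) = Pow(Add(Mul(20, Pow(56, Rational(1, 2))), Rational(-1, 2291)), Rational(1, 2)) = Pow(Add(Mul(20, Mul(2, Pow(14, Rational(1, 2)))), Rational(-1, 2291)), Rational(1, 2)) = Pow(Add(Mul(40, Pow(14, Rational(1, 2))), Rational(-1, 2291)), Rational(1, 2)) = Pow(Add(Rational(-1, 2291), Mul(40, Pow(14, Rational(1, 2)))), Rational(1, 2))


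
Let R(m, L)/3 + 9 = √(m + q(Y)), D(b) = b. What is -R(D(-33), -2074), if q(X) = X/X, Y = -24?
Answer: 27 - 12*I*√2 ≈ 27.0 - 16.971*I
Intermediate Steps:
q(X) = 1
R(m, L) = -27 + 3*√(1 + m) (R(m, L) = -27 + 3*√(m + 1) = -27 + 3*√(1 + m))
-R(D(-33), -2074) = -(-27 + 3*√(1 - 33)) = -(-27 + 3*√(-32)) = -(-27 + 3*(4*I*√2)) = -(-27 + 12*I*√2) = 27 - 12*I*√2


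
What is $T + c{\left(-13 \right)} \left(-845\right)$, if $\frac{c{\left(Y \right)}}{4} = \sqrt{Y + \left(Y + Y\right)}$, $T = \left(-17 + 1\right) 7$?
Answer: $-112 - 3380 i \sqrt{39} \approx -112.0 - 21108.0 i$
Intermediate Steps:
$T = -112$ ($T = \left(-16\right) 7 = -112$)
$c{\left(Y \right)} = 4 \sqrt{3} \sqrt{Y}$ ($c{\left(Y \right)} = 4 \sqrt{Y + \left(Y + Y\right)} = 4 \sqrt{Y + 2 Y} = 4 \sqrt{3 Y} = 4 \sqrt{3} \sqrt{Y}$)
$T + c{\left(-13 \right)} \left(-845\right) = -112 + 4 \sqrt{3} \sqrt{-13} \left(-845\right) = -112 + 4 \sqrt{3} i \sqrt{13} \left(-845\right) = -112 + 4 i \sqrt{39} \left(-845\right) = -112 - 3380 i \sqrt{39}$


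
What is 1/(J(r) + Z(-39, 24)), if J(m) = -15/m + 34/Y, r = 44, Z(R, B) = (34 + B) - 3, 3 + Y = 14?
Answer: 4/231 ≈ 0.017316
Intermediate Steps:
Y = 11 (Y = -3 + 14 = 11)
Z(R, B) = 31 + B
J(m) = 34/11 - 15/m (J(m) = -15/m + 34/11 = 34/11 - 15/m)
1/(J(r) + Z(-39, 24)) = 1/((34/11 - 15/44) + (31 + 24)) = 1/((34/11 - 15*1/44) + 55) = 1/((34/11 - 15/44) + 55) = 1/(11/4 + 55) = 1/(231/4) = 4/231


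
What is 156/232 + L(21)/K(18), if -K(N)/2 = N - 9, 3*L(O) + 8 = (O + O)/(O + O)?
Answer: 628/783 ≈ 0.80204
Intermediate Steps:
L(O) = -7/3 (L(O) = -8/3 + ((O + O)/(O + O))/3 = -8/3 + ((2*O)/((2*O)))/3 = -8/3 + ((2*O)*(1/(2*O)))/3 = -8/3 + (⅓)*1 = -8/3 + ⅓ = -7/3)
K(N) = 18 - 2*N (K(N) = -2*(N - 9) = -2*(-9 + N) = 18 - 2*N)
156/232 + L(21)/K(18) = 156/232 - 7/(3*(18 - 2*18)) = 156*(1/232) - 7/(3*(18 - 36)) = 39/58 - 7/3/(-18) = 39/58 - 7/3*(-1/18) = 39/58 + 7/54 = 628/783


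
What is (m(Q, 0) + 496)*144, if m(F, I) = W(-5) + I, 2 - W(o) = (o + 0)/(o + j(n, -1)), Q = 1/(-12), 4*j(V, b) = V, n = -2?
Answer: 787392/11 ≈ 71581.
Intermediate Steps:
j(V, b) = V/4
Q = -1/12 ≈ -0.083333
W(o) = 2 - o/(-1/2 + o) (W(o) = 2 - (o + 0)/(o + (1/4)*(-2)) = 2 - o/(o - 1/2) = 2 - o/(-1/2 + o))
m(F, I) = 12/11 + I (m(F, I) = 2*(-1 - 5)/(-1 + 2*(-5)) + I = 2*(-6)/(-1 - 10) + I = 2*(-6)/(-11) + I = 2*(-1/11)*(-6) + I = 12/11 + I)
(m(Q, 0) + 496)*144 = ((12/11 + 0) + 496)*144 = (12/11 + 496)*144 = (5468/11)*144 = 787392/11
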